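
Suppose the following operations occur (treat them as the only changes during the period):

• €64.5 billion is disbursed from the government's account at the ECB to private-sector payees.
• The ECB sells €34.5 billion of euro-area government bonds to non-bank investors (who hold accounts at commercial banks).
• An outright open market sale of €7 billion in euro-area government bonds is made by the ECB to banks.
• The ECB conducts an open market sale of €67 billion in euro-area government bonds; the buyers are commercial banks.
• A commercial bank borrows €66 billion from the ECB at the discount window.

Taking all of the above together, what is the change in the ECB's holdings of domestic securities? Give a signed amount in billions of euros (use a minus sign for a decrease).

ECB balance sheet:
  Assets:      Securities −€108.5B, Loans to banks +€66B
  Liabilities: Bank reserves +€22B, Government deposits −€64.5B
So the change in the ECB's holdings of domestic securities is -€108.5 billion.

-€108.5 billion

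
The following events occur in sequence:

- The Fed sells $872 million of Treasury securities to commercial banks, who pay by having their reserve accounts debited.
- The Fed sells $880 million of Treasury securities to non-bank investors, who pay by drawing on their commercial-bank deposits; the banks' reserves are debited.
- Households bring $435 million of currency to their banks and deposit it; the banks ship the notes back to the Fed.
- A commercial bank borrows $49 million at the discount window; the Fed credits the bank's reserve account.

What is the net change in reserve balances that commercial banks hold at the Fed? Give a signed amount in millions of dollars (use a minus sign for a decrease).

-$1268 million

OMO sale (to banks) $872 million: the buying banks pay out of their reserve balances → −$872M.
Asset sale (to non-banks) $880 million: the non-bank buyers' banks settle from reserves → −$880M.
Currency deposit $435 million: returned notes are swapped for reserve credit → +$435M.
Discount-window loan $49 million: the loan is credited to the bank's reserve account → +$49M.
Net: −872 − 880 + 435 + 49 = -$1268 million.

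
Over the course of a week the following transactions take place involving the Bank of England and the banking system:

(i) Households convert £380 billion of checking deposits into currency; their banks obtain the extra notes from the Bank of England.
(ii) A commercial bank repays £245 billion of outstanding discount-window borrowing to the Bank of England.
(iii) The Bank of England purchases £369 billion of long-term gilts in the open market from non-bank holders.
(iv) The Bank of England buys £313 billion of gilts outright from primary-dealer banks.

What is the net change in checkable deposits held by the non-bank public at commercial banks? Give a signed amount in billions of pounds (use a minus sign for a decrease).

Bank of England balance sheet:
  Assets:      Securities +£682B, Loans to banks −£245B
  Liabilities: Bank reserves +£57B, Currency in circulation +£380B
Commercial banking system:
  Assets:      Reserves at CB +£57B, Securities −£313B
  Liabilities: Checkable deposits −£11B, Borrowings from CB −£245B
So the change in checkable deposits held by the non-bank public at commercial banks is -£11 billion.

-£11 billion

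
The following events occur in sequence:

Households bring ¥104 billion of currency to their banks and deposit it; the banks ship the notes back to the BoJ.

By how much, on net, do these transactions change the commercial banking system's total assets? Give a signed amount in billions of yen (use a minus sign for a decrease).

Currency deposit ¥104 billion: bank balance sheets expand → +¥104B.

+¥104 billion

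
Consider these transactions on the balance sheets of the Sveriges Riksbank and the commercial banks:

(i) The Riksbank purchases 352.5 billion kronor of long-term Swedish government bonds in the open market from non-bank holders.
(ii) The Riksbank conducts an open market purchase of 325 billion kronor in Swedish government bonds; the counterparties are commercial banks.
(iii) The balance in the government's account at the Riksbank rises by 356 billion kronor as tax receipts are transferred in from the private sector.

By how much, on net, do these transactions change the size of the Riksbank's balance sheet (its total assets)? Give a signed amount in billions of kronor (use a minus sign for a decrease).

+677.5 billion

Riksbank balance sheet:
  Assets:      Securities +677.5B
  Liabilities: Bank reserves +321.5B, Government deposits +356B
Change in total Riksbank assets = +677.5 billion.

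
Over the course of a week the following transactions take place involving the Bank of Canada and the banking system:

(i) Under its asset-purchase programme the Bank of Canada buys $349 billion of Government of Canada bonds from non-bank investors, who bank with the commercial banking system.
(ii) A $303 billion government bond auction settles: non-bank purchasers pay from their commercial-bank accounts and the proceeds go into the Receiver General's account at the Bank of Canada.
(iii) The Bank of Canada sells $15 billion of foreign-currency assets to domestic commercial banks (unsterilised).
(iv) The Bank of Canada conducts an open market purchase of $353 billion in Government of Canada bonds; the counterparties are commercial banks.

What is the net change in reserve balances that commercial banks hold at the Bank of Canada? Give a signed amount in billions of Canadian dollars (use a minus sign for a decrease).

+$384 billion

Bank of Canada balance sheet:
  Assets:      Securities +$702B, Foreign assets −$15B
  Liabilities: Bank reserves +$384B, Government deposits +$303B
Commercial banking system:
  Assets:      Reserves at CB +$384B, Securities −$353B, Foreign assets +$15B
  Liabilities: Checkable deposits +$46B
So the change in reserve balances that commercial banks hold at the Bank of Canada is +$384 billion.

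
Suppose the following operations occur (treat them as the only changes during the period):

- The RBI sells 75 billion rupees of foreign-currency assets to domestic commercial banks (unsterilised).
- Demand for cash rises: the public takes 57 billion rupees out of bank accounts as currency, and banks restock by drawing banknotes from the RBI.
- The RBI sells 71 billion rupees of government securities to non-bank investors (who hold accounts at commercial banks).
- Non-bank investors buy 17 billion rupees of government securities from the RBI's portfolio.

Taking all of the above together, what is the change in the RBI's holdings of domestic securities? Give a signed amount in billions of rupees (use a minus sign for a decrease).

-88 billion

FX sale 75 billion rupees: the RBI's securities portfolio is untouched → 0.
Currency withdrawal 57 billion rupees: the RBI's securities portfolio is untouched → 0.
Asset sale (to non-banks) 71 billion rupees: securities removed from the RBI's portfolio → −71B.
Asset sale (to non-banks) 17 billion rupees: securities removed from the RBI's portfolio → −17B.
Net: 0 + 0 − 71 − 17 = -88 billion.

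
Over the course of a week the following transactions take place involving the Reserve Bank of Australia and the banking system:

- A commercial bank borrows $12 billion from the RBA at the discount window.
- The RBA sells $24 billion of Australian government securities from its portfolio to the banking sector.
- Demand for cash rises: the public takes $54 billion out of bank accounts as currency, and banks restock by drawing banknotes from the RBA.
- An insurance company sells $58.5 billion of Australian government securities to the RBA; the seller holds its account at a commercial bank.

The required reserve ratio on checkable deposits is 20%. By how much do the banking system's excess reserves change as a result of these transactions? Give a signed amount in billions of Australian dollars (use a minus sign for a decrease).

-$8.4 billion

Discount-window loan $12 billion: reserves +$12B, deposits 0.
OMO sale (to banks) $24 billion: reserves −$24B, deposits 0.
Currency withdrawal $54 billion: reserves −$54B, deposits −$54B.
Asset purchase (from non-banks) $58.5 billion: reserves +$58.5B, deposits +$58.5B.
Totals: Δreserves = −$7.5B, Δdeposits = +$4.5B.
Δrequired reserves = 20% × +$4.5B = +$0.9B.
Δexcess reserves = Δreserves − Δrequired = −$7.5B − (+$0.9B) = -$8.4 billion.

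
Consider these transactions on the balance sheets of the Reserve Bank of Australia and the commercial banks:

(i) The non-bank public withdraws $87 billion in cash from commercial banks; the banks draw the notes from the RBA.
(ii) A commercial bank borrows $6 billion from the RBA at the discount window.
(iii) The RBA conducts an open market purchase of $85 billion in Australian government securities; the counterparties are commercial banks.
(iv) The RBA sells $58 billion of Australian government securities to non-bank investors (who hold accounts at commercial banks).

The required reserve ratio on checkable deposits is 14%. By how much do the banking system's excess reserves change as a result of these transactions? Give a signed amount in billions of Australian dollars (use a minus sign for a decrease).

-$33.7 billion

Currency withdrawal $87 billion: reserves −$87B, deposits −$87B.
Discount-window loan $6 billion: reserves +$6B, deposits 0.
OMO purchase (from banks) $85 billion: reserves +$85B, deposits 0.
Asset sale (to non-banks) $58 billion: reserves −$58B, deposits −$58B.
Totals: Δreserves = −$54B, Δdeposits = −$145B.
Δrequired reserves = 14% × −$145B = −$20.3B.
Δexcess reserves = Δreserves − Δrequired = −$54B − (−$20.3B) = -$33.7 billion.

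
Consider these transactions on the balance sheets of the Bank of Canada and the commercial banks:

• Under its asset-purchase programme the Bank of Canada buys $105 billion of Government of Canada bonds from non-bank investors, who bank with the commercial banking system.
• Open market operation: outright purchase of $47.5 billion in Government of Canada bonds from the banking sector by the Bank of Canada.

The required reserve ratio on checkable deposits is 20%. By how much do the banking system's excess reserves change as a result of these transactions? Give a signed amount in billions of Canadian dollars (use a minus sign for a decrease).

Asset purchase (from non-banks) $105 billion: reserves +$105B, deposits +$105B.
OMO purchase (from banks) $47.5 billion: reserves +$47.5B, deposits 0.
Totals: Δreserves = +$152.5B, Δdeposits = +$105B.
Δrequired reserves = 20% × +$105B = +$21B.
Δexcess reserves = Δreserves − Δrequired = +$152.5B − (+$21B) = +$131.5 billion.

+$131.5 billion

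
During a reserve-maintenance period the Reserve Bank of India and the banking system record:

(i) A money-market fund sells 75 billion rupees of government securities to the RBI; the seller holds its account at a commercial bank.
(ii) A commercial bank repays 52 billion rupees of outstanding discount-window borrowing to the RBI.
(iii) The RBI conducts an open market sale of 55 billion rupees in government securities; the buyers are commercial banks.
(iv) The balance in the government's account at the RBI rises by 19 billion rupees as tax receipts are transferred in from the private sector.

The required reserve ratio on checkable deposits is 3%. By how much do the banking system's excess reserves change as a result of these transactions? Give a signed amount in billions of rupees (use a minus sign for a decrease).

Asset purchase (from non-banks) 75 billion rupees: reserves +75B, deposits +75B.
Discount-window repayment 52 billion rupees: reserves −52B, deposits 0.
OMO sale (to banks) 55 billion rupees: reserves −55B, deposits 0.
Government account inflow 19 billion rupees: reserves −19B, deposits −19B.
Totals: Δreserves = −51B, Δdeposits = +56B.
Δrequired reserves = 3% × +56B = +1.68B.
Δexcess reserves = Δreserves − Δrequired = −51B − (+1.68B) = -52.68 billion.

-52.68 billion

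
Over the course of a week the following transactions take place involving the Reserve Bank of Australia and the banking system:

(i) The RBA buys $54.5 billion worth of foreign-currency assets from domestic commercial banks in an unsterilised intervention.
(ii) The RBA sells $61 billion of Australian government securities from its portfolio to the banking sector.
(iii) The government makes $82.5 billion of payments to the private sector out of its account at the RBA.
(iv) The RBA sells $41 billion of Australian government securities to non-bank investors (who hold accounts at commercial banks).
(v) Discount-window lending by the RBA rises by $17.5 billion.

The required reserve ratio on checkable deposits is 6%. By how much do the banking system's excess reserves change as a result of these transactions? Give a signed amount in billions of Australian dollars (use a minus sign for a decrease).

FX purchase $54.5 billion: reserves +$54.5B, deposits 0.
OMO sale (to banks) $61 billion: reserves −$61B, deposits 0.
Government spending $82.5 billion: reserves +$82.5B, deposits +$82.5B.
Asset sale (to non-banks) $41 billion: reserves −$41B, deposits −$41B.
Discount-window loan $17.5 billion: reserves +$17.5B, deposits 0.
Totals: Δreserves = +$52.5B, Δdeposits = +$41.5B.
Δrequired reserves = 6% × +$41.5B = +$2.49B.
Δexcess reserves = Δreserves − Δrequired = +$52.5B − (+$2.49B) = +$50.01 billion.

+$50.01 billion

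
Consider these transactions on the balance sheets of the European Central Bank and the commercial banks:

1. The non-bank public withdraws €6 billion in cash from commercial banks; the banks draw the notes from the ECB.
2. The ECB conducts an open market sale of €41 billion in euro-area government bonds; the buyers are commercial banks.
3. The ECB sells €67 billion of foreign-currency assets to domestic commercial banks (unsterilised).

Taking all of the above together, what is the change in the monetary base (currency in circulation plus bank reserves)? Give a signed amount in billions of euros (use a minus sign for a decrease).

ECB balance sheet:
  Assets:      Securities −€41B, Foreign assets −€67B
  Liabilities: Bank reserves −€114B, Currency in circulation +€6B
Monetary base = currency + reserves: +€6B + (−€114B) = -€108 billion.

-€108 billion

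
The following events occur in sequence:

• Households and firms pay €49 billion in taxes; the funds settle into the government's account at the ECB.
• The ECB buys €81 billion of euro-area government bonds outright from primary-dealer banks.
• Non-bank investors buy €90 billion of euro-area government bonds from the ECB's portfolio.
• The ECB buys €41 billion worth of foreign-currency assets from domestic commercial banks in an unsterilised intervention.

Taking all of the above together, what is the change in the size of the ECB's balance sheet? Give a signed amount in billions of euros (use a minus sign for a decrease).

Government account inflow €49 billion: only the composition of liabilities changes → 0.
OMO purchase (from banks) €81 billion: an ECB asset is acquired → +€81B.
Asset sale (to non-banks) €90 billion: an ECB asset is shed → −€90B.
FX purchase €41 billion: an ECB asset is acquired → +€41B.
Net: 0 + 81 − 90 + 41 = +€32 billion.

+€32 billion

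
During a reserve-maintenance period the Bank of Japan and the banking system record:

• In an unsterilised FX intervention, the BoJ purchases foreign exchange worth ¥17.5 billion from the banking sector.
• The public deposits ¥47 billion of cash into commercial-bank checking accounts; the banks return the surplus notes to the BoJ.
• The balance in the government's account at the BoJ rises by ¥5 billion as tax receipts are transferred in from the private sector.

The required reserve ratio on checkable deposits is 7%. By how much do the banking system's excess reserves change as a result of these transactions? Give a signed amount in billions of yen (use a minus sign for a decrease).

FX purchase ¥17.5 billion: reserves +¥17.5B, deposits 0.
Currency deposit ¥47 billion: reserves +¥47B, deposits +¥47B.
Government account inflow ¥5 billion: reserves −¥5B, deposits −¥5B.
Totals: Δreserves = +¥59.5B, Δdeposits = +¥42B.
Δrequired reserves = 7% × +¥42B = +¥2.94B.
Δexcess reserves = Δreserves − Δrequired = +¥59.5B − (+¥2.94B) = +¥56.56 billion.

+¥56.56 billion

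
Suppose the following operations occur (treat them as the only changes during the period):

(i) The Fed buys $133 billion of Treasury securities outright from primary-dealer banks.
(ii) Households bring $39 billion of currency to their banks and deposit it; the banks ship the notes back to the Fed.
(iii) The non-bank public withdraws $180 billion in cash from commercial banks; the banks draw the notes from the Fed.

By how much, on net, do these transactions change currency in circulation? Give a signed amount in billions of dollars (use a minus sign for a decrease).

Fed balance sheet:
  Assets:      Securities +$133B
  Liabilities: Bank reserves −$8B, Currency in circulation +$141B
Commercial banking system:
  Assets:      Reserves at CB −$8B, Securities −$133B
  Liabilities: Checkable deposits −$141B
So the change in currency in circulation is +$141 billion.

+$141 billion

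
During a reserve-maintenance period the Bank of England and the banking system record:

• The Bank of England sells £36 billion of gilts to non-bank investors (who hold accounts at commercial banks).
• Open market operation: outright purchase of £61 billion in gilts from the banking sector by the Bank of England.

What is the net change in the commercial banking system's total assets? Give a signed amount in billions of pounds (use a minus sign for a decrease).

Bank of England balance sheet:
  Assets:      Securities +£25B
  Liabilities: Bank reserves +£25B
Commercial banking system:
  Assets:      Reserves at CB +£25B, Securities −£61B
  Liabilities: Checkable deposits −£36B
Change in total bank assets = -£36 billion.

-£36 billion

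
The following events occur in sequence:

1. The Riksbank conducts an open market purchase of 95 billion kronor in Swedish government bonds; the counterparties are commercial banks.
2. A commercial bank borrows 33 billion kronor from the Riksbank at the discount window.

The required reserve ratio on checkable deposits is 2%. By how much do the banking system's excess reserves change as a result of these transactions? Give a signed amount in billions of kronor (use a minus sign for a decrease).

+128 billion

OMO purchase (from banks) 95 billion kronor: reserves +95B, deposits 0.
Discount-window loan 33 billion kronor: reserves +33B, deposits 0.
Totals: Δreserves = +128B, Δdeposits = 0.
Δrequired reserves = 2% × 0 = 0.
Δexcess reserves = Δreserves − Δrequired = +128B − (0) = +128 billion.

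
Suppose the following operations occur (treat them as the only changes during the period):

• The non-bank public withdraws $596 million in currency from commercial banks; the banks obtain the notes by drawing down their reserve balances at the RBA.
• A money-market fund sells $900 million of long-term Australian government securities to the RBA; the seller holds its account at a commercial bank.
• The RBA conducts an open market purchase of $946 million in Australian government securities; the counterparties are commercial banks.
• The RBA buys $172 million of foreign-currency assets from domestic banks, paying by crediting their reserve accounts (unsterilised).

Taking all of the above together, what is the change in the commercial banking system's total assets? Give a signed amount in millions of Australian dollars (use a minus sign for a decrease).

+$304 million

RBA balance sheet:
  Assets:      Securities +$1846M, Foreign assets +$172M
  Liabilities: Bank reserves +$1422M, Currency in circulation +$596M
Commercial banking system:
  Assets:      Reserves at CB +$1422M, Securities −$946M, Foreign assets −$172M
  Liabilities: Checkable deposits +$304M
Change in total bank assets = +$304 million.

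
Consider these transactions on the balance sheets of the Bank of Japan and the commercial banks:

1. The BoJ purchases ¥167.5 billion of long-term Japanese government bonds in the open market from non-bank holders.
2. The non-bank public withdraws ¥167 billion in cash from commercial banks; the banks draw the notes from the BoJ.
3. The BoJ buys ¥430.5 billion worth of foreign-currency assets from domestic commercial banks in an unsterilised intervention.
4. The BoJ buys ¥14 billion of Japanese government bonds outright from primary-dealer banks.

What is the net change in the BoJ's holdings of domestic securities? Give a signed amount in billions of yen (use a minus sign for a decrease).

+¥181.5 billion

BoJ balance sheet:
  Assets:      Securities +¥181.5B, Foreign assets +¥430.5B
  Liabilities: Bank reserves +¥445B, Currency in circulation +¥167B
Commercial banking system:
  Assets:      Reserves at CB +¥445B, Securities −¥14B, Foreign assets −¥430.5B
  Liabilities: Checkable deposits +¥0.5B
So the change in the BoJ's holdings of domestic securities is +¥181.5 billion.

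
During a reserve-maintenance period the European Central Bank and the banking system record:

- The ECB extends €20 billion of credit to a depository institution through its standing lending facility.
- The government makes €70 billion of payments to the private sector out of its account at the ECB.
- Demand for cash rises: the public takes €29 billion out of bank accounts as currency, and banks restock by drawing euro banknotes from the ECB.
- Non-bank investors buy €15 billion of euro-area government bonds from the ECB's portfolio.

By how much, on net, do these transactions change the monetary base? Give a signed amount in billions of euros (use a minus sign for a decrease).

+€75 billion

ECB balance sheet:
  Assets:      Securities −€15B, Loans to banks +€20B
  Liabilities: Bank reserves +€46B, Currency in circulation +€29B, Government deposits −€70B
Commercial banking system:
  Assets:      Reserves at CB +€46B
  Liabilities: Checkable deposits +€26B, Borrowings from CB +€20B
Monetary base = currency + reserves: +€29B + (+€46B) = +€75 billion.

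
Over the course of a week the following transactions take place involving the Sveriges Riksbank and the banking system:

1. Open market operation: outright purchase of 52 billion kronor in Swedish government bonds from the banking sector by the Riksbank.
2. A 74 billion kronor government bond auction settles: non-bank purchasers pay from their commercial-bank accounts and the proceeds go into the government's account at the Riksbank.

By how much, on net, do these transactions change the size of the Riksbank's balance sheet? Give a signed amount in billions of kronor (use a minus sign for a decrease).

OMO purchase (from banks) 52 billion kronor: a Riksbank asset is acquired → +52B.
Government account inflow 74 billion kronor: only the composition of liabilities changes → 0.
Net: 52 + 0 = +52 billion.

+52 billion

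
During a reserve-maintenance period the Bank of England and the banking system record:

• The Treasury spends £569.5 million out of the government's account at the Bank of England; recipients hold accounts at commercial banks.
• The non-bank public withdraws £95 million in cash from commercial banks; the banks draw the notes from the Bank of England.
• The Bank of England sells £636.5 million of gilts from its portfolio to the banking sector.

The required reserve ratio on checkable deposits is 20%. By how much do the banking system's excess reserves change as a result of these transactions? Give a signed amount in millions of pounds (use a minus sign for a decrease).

Government spending £569.5 million: reserves +£569.5M, deposits +£569.5M.
Currency withdrawal £95 million: reserves −£95M, deposits −£95M.
OMO sale (to banks) £636.5 million: reserves −£636.5M, deposits 0.
Totals: Δreserves = −£162M, Δdeposits = +£474.5M.
Δrequired reserves = 20% × +£474.5M = +£94.9M.
Δexcess reserves = Δreserves − Δrequired = −£162M − (+£94.9M) = -£256.9 million.

-£256.9 million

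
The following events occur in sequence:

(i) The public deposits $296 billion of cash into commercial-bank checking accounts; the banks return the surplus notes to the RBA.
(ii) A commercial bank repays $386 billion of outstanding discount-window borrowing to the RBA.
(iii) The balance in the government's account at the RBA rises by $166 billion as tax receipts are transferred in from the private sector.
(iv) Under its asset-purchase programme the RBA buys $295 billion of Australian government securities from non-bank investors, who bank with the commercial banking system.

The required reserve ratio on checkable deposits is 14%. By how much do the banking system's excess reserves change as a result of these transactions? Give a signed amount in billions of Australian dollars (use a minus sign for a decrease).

-$20.5 billion

Currency deposit $296 billion: reserves +$296B, deposits +$296B.
Discount-window repayment $386 billion: reserves −$386B, deposits 0.
Government account inflow $166 billion: reserves −$166B, deposits −$166B.
Asset purchase (from non-banks) $295 billion: reserves +$295B, deposits +$295B.
Totals: Δreserves = +$39B, Δdeposits = +$425B.
Δrequired reserves = 14% × +$425B = +$59.5B.
Δexcess reserves = Δreserves − Δrequired = +$39B − (+$59.5B) = -$20.5 billion.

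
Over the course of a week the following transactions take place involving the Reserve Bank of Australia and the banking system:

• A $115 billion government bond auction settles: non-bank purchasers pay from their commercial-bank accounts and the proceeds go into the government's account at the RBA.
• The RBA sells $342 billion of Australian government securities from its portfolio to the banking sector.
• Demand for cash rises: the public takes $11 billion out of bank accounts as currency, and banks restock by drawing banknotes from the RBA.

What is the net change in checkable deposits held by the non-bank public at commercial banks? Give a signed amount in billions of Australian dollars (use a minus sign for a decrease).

Government account inflow $115 billion: non-bank counterparties' bank balances fall → −$115B.
OMO sale (to banks) $342 billion: the counterparty is a bank, so public deposits are unchanged → 0.
Currency withdrawal $11 billion: non-bank counterparties' bank balances fall → −$11B.
Net: −115 + 0 − 11 = -$126 billion.

-$126 billion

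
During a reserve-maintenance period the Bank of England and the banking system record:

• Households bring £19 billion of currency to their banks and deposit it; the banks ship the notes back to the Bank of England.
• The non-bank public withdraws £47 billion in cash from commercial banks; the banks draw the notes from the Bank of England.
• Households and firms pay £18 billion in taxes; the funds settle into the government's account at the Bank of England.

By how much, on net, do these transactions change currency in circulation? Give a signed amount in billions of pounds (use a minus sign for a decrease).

Bank of England balance sheet:
  Assets:      no change
  Liabilities: Bank reserves −£46B, Currency in circulation +£28B, Government deposits +£18B
Commercial banking system:
  Assets:      Reserves at CB −£46B
  Liabilities: Checkable deposits −£46B
So the change in currency in circulation is +£28 billion.

+£28 billion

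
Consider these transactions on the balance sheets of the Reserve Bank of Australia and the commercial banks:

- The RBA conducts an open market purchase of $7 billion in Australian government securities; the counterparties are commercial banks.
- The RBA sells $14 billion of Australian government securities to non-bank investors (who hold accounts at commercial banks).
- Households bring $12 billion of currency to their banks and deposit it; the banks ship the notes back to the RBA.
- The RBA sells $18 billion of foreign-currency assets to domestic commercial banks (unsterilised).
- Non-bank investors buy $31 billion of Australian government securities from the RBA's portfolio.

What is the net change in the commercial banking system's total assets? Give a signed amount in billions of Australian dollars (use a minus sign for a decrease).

RBA balance sheet:
  Assets:      Securities −$38B, Foreign assets −$18B
  Liabilities: Bank reserves −$44B, Currency in circulation −$12B
Commercial banking system:
  Assets:      Reserves at CB −$44B, Securities −$7B, Foreign assets +$18B
  Liabilities: Checkable deposits −$33B
Change in total bank assets = -$33 billion.

-$33 billion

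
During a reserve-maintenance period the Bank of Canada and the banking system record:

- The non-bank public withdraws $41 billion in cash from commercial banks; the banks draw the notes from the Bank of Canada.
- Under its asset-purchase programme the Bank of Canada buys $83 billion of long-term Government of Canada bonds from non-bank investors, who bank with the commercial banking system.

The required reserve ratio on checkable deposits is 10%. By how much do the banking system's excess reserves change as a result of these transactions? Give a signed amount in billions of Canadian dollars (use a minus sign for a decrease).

Currency withdrawal $41 billion: reserves −$41B, deposits −$41B.
Asset purchase (from non-banks) $83 billion: reserves +$83B, deposits +$83B.
Totals: Δreserves = +$42B, Δdeposits = +$42B.
Δrequired reserves = 10% × +$42B = +$4.2B.
Δexcess reserves = Δreserves − Δrequired = +$42B − (+$4.2B) = +$37.8 billion.

+$37.8 billion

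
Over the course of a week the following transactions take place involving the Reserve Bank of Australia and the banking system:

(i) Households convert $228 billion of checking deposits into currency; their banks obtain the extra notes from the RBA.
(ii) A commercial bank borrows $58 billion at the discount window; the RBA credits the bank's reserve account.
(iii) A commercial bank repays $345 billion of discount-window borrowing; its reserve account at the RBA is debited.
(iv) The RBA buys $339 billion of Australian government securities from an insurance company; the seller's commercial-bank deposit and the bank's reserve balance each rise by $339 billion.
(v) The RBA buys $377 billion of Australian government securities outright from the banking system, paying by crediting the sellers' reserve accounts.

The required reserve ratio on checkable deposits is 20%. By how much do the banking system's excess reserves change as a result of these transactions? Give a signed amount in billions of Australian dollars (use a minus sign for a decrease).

+$178.8 billion

Currency withdrawal $228 billion: reserves −$228B, deposits −$228B.
Discount-window loan $58 billion: reserves +$58B, deposits 0.
Discount-window repayment $345 billion: reserves −$345B, deposits 0.
Asset purchase (from non-banks) $339 billion: reserves +$339B, deposits +$339B.
OMO purchase (from banks) $377 billion: reserves +$377B, deposits 0.
Totals: Δreserves = +$201B, Δdeposits = +$111B.
Δrequired reserves = 20% × +$111B = +$22.2B.
Δexcess reserves = Δreserves − Δrequired = +$201B − (+$22.2B) = +$178.8 billion.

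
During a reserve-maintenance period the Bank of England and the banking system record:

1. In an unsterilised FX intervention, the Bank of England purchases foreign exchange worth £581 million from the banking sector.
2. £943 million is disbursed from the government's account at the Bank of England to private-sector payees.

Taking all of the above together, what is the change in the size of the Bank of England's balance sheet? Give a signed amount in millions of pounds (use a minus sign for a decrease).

+£581 million

Bank of England balance sheet:
  Assets:      Foreign assets +£581M
  Liabilities: Bank reserves +£1524M, Government deposits −£943M
Change in total Bank of England assets = +£581 million.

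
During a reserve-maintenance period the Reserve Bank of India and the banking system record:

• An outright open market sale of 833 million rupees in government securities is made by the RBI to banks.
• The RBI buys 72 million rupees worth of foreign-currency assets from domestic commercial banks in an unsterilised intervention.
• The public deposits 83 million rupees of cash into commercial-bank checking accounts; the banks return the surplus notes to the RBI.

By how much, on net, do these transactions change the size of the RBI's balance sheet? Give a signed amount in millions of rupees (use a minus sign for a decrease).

-761 million

RBI balance sheet:
  Assets:      Securities −833M, Foreign assets +72M
  Liabilities: Bank reserves −678M, Currency in circulation −83M
Commercial banking system:
  Assets:      Reserves at CB −678M, Securities +833M, Foreign assets −72M
  Liabilities: Checkable deposits +83M
Change in total RBI assets = -761 million.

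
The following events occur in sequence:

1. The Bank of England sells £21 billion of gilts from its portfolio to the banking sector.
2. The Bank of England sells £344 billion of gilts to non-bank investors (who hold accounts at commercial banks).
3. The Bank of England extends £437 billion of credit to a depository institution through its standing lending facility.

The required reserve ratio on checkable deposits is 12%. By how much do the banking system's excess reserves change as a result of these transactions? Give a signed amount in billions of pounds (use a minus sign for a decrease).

+£113.28 billion

OMO sale (to banks) £21 billion: reserves −£21B, deposits 0.
Asset sale (to non-banks) £344 billion: reserves −£344B, deposits −£344B.
Discount-window loan £437 billion: reserves +£437B, deposits 0.
Totals: Δreserves = +£72B, Δdeposits = −£344B.
Δrequired reserves = 12% × −£344B = −£41.28B.
Δexcess reserves = Δreserves − Δrequired = +£72B − (−£41.28B) = +£113.28 billion.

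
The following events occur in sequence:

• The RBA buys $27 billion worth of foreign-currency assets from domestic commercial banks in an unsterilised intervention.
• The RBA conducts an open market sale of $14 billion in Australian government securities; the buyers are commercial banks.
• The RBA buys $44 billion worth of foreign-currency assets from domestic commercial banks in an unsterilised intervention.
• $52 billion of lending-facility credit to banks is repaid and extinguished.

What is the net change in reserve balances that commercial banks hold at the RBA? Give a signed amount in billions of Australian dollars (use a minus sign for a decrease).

RBA balance sheet:
  Assets:      Securities −$14B, Loans to banks −$52B, Foreign assets +$71B
  Liabilities: Bank reserves +$5B
Commercial banking system:
  Assets:      Reserves at CB +$5B, Securities +$14B, Foreign assets −$71B
  Liabilities: Borrowings from CB −$52B
So the change in reserve balances that commercial banks hold at the RBA is +$5 billion.

+$5 billion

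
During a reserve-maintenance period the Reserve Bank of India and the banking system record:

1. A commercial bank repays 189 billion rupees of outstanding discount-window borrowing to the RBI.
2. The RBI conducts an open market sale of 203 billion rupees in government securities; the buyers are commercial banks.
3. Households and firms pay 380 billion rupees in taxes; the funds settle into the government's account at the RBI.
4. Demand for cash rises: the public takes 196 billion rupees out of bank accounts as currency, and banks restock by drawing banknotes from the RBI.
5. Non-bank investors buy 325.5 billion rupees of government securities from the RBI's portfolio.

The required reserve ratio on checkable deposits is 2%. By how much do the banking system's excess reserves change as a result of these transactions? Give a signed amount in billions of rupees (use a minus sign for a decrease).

-1275.47 billion

Discount-window repayment 189 billion rupees: reserves −189B, deposits 0.
OMO sale (to banks) 203 billion rupees: reserves −203B, deposits 0.
Government account inflow 380 billion rupees: reserves −380B, deposits −380B.
Currency withdrawal 196 billion rupees: reserves −196B, deposits −196B.
Asset sale (to non-banks) 325.5 billion rupees: reserves −325.5B, deposits −325.5B.
Totals: Δreserves = −1293.5B, Δdeposits = −901.5B.
Δrequired reserves = 2% × −901.5B = −18.03B.
Δexcess reserves = Δreserves − Δrequired = −1293.5B − (−18.03B) = -1275.47 billion.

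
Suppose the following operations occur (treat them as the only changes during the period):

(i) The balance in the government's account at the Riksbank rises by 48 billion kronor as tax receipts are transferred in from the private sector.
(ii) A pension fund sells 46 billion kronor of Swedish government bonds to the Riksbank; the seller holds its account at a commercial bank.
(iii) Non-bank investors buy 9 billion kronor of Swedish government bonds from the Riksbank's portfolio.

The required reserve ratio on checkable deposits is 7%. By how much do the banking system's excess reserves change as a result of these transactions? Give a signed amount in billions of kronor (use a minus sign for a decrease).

Government account inflow 48 billion kronor: reserves −48B, deposits −48B.
Asset purchase (from non-banks) 46 billion kronor: reserves +46B, deposits +46B.
Asset sale (to non-banks) 9 billion kronor: reserves −9B, deposits −9B.
Totals: Δreserves = −11B, Δdeposits = −11B.
Δrequired reserves = 7% × −11B = −0.77B.
Δexcess reserves = Δreserves − Δrequired = −11B − (−0.77B) = -10.23 billion.

-10.23 billion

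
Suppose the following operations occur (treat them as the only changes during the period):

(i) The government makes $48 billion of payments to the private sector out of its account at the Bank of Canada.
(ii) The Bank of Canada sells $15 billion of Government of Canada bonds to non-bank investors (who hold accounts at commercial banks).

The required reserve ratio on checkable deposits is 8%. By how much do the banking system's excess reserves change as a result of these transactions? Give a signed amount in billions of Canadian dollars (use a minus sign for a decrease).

Government spending $48 billion: reserves +$48B, deposits +$48B.
Asset sale (to non-banks) $15 billion: reserves −$15B, deposits −$15B.
Totals: Δreserves = +$33B, Δdeposits = +$33B.
Δrequired reserves = 8% × +$33B = +$2.64B.
Δexcess reserves = Δreserves − Δrequired = +$33B − (+$2.64B) = +$30.36 billion.

+$30.36 billion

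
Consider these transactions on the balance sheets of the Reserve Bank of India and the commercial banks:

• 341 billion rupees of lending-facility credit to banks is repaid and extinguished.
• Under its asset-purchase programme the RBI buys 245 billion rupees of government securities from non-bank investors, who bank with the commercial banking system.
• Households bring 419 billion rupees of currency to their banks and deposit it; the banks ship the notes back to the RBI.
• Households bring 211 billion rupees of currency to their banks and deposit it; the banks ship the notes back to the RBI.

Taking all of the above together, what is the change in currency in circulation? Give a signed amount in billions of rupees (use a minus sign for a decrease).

-630 billion

Discount-window repayment 341 billion rupees: no currency enters or leaves circulation → 0.
Asset purchase (from non-banks) 245 billion rupees: no currency enters or leaves circulation → 0.
Currency deposit 419 billion rupees: notes return to the central bank → −419B.
Currency deposit 211 billion rupees: notes return to the central bank → −211B.
Net: 0 + 0 − 419 − 211 = -630 billion.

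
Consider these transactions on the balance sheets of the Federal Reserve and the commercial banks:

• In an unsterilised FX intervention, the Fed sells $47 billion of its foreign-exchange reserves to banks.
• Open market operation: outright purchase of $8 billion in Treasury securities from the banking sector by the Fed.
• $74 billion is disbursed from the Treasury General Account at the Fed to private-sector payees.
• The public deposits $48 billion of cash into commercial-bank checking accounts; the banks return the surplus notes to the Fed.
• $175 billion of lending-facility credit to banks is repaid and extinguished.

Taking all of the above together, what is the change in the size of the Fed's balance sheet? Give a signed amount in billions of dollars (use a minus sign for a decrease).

FX sale $47 billion: a Fed asset is shed → −$47B.
OMO purchase (from banks) $8 billion: a Fed asset is acquired → +$8B.
Government spending $74 billion: only the composition of liabilities changes → 0.
Currency deposit $48 billion: only the composition of liabilities changes → 0.
Discount-window repayment $175 billion: a Fed asset is shed → −$175B.
Net: −47 + 8 + 0 + 0 − 175 = -$214 billion.

-$214 billion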